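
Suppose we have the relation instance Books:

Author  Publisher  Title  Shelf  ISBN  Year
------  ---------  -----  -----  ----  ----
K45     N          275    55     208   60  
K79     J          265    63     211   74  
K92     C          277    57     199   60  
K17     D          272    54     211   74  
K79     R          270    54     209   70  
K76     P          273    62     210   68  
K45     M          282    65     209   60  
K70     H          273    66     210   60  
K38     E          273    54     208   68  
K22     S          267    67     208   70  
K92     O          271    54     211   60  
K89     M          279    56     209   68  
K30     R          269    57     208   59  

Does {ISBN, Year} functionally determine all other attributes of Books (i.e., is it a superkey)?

No

Two distinct rows share (ISBN=211, Year=74), so {ISBN, Year} does not determine every attribute — not a superkey.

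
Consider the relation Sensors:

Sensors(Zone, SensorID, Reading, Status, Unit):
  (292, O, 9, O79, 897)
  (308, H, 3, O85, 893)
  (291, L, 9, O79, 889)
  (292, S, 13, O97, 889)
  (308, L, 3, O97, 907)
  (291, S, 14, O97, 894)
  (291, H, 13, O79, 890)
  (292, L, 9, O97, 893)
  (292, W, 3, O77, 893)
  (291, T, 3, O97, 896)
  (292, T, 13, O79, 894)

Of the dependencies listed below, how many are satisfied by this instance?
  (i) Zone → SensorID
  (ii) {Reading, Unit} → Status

(i) Zone → SensorID: Zone=292: 5 rows → SensorID takes values {O, S, L, W, T} — violation; Zone=308: 2 rows → SensorID takes values {H, L} — violation; Zone=291: 4 rows → SensorID takes values {L, S, H, T} — violation — fails.
(ii) {Reading, Unit} → Status: (Reading=3, Unit=893): 2 rows → Status takes values {O85, O77} — violation — fails.
None of the 2 dependencies hold.

0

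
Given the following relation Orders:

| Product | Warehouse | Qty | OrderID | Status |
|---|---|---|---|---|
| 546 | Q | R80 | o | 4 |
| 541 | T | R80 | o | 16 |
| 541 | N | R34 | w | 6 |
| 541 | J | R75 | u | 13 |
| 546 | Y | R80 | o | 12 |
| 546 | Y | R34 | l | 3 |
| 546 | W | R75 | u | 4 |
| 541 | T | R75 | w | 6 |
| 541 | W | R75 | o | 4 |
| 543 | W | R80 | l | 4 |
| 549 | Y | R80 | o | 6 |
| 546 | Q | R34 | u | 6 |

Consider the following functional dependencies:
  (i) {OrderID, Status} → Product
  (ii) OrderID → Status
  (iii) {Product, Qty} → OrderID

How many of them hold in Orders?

0

(i) {OrderID, Status} → Product: (OrderID=o, Status=4): 2 rows → Product takes values {546, 541} — violation — fails.
(ii) OrderID → Status: OrderID=o: 5 rows → Status takes values {4, 16, 12, 6} — violation; OrderID=u: 3 rows → Status takes values {13, 4, 6} — violation; OrderID=l: 2 rows → Status takes values {3, 4} — violation — fails.
(iii) {Product, Qty} → OrderID: (Product=541, Qty=R75): 3 rows → OrderID takes values {u, w, o} — violation; (Product=546, Qty=R34): 2 rows → OrderID takes values {l, u} — violation — fails.
None of the 3 dependencies hold.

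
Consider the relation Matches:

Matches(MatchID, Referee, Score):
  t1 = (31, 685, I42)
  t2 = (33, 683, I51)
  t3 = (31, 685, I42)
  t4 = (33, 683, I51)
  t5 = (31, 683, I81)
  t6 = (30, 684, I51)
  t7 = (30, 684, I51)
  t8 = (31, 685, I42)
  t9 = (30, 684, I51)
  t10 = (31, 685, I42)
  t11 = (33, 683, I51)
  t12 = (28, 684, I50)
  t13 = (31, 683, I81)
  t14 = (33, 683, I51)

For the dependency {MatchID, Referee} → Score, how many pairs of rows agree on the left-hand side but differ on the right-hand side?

0

(MatchID=31, Referee=685): all 4 rows agree on Score — 0 pairs.
(MatchID=33, Referee=683): all 4 rows agree on Score — 0 pairs.
(MatchID=31, Referee=683): all 2 rows agree on Score — 0 pairs.
(MatchID=30, Referee=684): all 3 rows agree on Score — 0 pairs.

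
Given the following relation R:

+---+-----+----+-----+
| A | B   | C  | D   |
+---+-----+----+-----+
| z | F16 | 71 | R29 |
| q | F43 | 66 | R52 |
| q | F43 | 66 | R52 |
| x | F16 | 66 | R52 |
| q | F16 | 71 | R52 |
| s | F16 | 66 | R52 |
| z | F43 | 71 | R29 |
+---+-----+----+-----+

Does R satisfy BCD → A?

(B=F16, C=71, D=R29): 1 row → A = z ✓
(B=F43, C=66, D=R52): 2 rows → A = q, q ✓
(B=F16, C=66, D=R52): 2 rows → A takes values {x, s} — violation
(B=F16, C=71, D=R52): 1 row → A = q ✓
(B=F43, C=71, D=R29): 1 row → A = z ✓
Two rows agree on BCD but differ on A, so BCD → A does not hold.

No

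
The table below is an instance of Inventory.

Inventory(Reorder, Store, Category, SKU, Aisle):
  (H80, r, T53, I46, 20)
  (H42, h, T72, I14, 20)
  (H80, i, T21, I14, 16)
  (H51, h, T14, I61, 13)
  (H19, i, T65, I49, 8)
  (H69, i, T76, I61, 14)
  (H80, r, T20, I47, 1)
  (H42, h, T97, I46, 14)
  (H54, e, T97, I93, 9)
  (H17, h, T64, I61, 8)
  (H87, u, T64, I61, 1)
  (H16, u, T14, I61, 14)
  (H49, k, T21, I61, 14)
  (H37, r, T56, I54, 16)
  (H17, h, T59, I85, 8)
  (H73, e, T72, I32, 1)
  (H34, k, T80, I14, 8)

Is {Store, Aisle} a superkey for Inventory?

No

Two distinct rows share (Store=h, Aisle=8), so {Store, Aisle} does not determine every attribute — not a superkey.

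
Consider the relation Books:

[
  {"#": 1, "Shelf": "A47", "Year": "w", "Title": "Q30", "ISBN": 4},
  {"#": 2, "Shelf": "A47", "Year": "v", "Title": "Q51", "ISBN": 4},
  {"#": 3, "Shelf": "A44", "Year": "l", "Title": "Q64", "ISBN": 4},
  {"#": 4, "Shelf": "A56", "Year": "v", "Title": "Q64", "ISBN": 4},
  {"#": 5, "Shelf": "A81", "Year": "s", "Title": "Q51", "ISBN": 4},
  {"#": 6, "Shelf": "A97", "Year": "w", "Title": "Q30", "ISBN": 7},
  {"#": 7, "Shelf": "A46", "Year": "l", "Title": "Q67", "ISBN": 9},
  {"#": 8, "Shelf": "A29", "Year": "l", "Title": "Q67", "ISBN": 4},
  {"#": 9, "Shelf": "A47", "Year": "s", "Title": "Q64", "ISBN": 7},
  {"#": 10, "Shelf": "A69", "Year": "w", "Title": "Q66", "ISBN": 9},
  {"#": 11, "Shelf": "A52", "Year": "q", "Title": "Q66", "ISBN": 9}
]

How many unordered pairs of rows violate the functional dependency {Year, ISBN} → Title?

(Year=v, ISBN=4): violating pairs (2,4) — 1 pair.
(Year=l, ISBN=4): violating pairs (3,8) — 1 pair.

2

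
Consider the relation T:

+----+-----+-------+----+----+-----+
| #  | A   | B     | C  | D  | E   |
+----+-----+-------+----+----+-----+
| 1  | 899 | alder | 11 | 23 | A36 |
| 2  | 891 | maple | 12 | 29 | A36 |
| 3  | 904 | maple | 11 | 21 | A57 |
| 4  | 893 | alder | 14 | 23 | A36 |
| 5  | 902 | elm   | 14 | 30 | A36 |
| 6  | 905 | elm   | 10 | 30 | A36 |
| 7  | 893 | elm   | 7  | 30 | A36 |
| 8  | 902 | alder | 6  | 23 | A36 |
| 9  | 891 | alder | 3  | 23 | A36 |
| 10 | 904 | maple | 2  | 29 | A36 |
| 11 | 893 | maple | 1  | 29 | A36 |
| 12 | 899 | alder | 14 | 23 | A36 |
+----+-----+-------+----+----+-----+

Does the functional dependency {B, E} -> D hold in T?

Yes

(B=alder, E=A36): rows 1, 4, 8, 9, 12 → D = 23, 23, 23, 23, 23 ✓
(B=maple, E=A36): rows 2, 10, 11 → D = 29, 29, 29 ✓
(B=maple, E=A57): row 3 → D = 21 ✓
(B=elm, E=A36): rows 5, 6, 7 → D = 30, 30, 30 ✓
Every {B, E} value is associated with a single D value, so {B, E} -> D holds.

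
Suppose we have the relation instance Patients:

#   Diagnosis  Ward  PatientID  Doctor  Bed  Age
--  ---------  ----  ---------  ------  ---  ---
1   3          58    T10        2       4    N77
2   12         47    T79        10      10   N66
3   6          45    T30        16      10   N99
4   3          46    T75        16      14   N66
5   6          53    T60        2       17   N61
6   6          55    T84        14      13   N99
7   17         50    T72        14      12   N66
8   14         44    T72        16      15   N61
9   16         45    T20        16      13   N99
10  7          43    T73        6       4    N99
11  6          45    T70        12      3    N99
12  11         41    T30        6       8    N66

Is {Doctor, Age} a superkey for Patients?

No

Rows 3 and 9 have the same {Doctor, Age} value (Doctor=16, Age=N99) but are distinct tuples, so {Doctor, Age} does not determine every attribute — not a superkey.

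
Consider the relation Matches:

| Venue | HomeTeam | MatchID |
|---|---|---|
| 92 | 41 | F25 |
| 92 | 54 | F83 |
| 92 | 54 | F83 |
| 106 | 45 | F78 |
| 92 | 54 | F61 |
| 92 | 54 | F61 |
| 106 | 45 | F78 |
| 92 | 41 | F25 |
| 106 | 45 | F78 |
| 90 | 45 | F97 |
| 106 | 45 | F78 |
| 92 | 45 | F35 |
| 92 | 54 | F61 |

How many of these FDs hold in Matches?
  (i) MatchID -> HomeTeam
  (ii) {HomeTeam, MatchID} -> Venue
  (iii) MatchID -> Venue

3

(i) MatchID -> HomeTeam: every LHS value maps to a single RHS value — holds.
(ii) {HomeTeam, MatchID} -> Venue: every LHS value maps to a single RHS value — holds.
(iii) MatchID -> Venue: every LHS value maps to a single RHS value — holds.
3 of the 3 dependencies hold.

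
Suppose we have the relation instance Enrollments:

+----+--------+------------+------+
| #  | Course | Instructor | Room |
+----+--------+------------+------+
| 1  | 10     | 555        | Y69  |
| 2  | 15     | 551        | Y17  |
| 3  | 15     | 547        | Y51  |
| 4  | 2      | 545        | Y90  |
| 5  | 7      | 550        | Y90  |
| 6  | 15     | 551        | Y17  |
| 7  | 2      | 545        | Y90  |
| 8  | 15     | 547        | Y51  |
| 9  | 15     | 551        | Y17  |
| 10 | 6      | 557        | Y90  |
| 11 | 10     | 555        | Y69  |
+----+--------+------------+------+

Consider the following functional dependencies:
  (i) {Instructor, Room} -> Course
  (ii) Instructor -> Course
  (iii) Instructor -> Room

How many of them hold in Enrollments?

(i) {Instructor, Room} -> Course: every LHS value maps to a single RHS value — holds.
(ii) Instructor -> Course: every LHS value maps to a single RHS value — holds.
(iii) Instructor -> Room: every LHS value maps to a single RHS value — holds.
3 of the 3 dependencies hold.

3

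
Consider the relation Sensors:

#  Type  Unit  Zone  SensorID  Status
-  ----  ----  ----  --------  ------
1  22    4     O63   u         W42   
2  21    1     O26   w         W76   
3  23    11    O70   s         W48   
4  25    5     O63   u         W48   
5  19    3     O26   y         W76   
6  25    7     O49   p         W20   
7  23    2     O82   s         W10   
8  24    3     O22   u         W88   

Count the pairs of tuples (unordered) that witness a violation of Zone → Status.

1

Zone=O63: violating pairs (1,4) — 1 pair.
Zone=O26: all 2 rows agree on Status — 0 pairs.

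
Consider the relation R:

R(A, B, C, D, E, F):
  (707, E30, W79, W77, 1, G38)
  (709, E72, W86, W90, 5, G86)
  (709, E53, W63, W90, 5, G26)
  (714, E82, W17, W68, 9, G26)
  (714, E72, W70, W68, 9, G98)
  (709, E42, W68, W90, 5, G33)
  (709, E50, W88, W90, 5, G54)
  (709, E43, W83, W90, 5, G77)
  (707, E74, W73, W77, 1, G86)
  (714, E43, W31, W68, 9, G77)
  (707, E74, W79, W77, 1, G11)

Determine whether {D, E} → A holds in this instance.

Yes

(D=W77, E=1): 3 rows → A = 707, 707, 707 ✓
(D=W90, E=5): 5 rows → A = 709, 709, 709, 709, 709 ✓
(D=W68, E=9): 3 rows → A = 714, 714, 714 ✓
Every {D, E} value is associated with a single A value, so {D, E} → A holds.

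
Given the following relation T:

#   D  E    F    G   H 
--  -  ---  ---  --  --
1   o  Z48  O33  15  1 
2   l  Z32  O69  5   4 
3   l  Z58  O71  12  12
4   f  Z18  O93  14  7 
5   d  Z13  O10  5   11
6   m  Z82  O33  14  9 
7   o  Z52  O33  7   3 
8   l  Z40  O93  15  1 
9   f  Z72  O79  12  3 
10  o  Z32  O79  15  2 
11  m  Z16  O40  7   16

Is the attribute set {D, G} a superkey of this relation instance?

Rows 1 and 10 have the same {D, G} value (D=o, G=15) but are distinct tuples, so {D, G} does not determine every attribute — not a superkey.

No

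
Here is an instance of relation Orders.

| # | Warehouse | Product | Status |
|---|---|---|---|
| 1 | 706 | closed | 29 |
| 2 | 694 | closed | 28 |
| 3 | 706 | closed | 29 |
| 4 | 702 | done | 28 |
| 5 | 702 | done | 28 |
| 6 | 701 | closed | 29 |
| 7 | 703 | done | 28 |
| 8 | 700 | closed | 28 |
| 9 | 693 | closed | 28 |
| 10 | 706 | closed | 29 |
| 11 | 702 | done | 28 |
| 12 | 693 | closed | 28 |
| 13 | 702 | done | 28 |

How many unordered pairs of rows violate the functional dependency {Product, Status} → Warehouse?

(Product=closed, Status=29): violating pairs (1,6), (3,6), (6,10) — 3 pairs.
(Product=closed, Status=28): violating pairs (2,8), (2,9), (2,12), (8,9), (8,12) — 5 pairs.
(Product=done, Status=28): violating pairs (4,7), (5,7), (7,11), (7,13) — 4 pairs.

12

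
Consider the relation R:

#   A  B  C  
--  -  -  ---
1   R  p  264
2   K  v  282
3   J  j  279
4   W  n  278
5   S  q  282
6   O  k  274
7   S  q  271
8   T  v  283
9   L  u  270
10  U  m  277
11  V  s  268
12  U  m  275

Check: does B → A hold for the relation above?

B=p: row 1 → A = R ✓
B=v: rows 2, 8 → A takes values {K, T} — violation
B=j: row 3 → A = J ✓
B=n: row 4 → A = W ✓
B=q: rows 5, 7 → A = S, S ✓
B=k: row 6 → A = O ✓
B=u: row 9 → A = L ✓
B=m: rows 10, 12 → A = U, U ✓
B=s: row 11 → A = V ✓
Two rows agree on B but differ on A, so B → A does not hold.

No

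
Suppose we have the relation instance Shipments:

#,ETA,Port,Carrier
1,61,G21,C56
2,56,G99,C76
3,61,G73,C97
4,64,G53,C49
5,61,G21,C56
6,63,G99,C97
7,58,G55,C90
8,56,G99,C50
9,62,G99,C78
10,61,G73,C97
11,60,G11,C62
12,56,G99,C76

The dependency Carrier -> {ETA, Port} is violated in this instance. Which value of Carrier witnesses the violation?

Carrier=C56: rows 1, 5 → {ETA,Port} = (61, G21), (61, G21) ✓
Carrier=C76: rows 2, 12 → {ETA,Port} = (56, G99), (56, G99) ✓
Carrier=C97: rows 3, 6, 10 → {ETA,Port} takes values {(61, G73), (63, G99)} — violation
Carrier=C49: row 4 → {ETA,Port} = (64, G53) ✓
Carrier=C90: row 7 → {ETA,Port} = (58, G55) ✓
Carrier=C50: row 8 → {ETA,Port} = (56, G99) ✓
Carrier=C78: row 9 → {ETA,Port} = (62, G99) ✓
Carrier=C62: row 11 → {ETA,Port} = (60, G11) ✓
The only Carrier value with inconsistent RHS is Carrier=C97.

C97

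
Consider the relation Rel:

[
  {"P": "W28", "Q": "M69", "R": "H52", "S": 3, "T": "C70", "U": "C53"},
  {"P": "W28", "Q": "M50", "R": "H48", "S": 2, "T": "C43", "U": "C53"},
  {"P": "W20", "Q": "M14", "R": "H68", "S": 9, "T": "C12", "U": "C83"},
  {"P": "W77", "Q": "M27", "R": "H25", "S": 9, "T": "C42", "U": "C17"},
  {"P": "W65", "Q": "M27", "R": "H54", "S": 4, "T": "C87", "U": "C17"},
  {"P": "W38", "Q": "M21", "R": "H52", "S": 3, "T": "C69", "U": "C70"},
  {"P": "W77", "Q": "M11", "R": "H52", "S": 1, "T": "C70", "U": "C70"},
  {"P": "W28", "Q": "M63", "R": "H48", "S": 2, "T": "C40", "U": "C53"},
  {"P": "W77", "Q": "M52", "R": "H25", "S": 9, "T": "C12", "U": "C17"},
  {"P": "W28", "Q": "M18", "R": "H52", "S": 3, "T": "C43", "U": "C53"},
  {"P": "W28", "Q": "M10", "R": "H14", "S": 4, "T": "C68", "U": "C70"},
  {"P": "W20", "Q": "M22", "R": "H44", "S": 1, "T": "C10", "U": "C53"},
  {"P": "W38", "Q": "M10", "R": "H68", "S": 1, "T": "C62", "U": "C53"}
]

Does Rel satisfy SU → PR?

No

(S=3, U=C53): 2 rows → {P,R} = (W28, H52), (W28, H52) ✓
(S=2, U=C53): 2 rows → {P,R} = (W28, H48), (W28, H48) ✓
(S=9, U=C83): 1 row → {P,R} = (W20, H68) ✓
(S=9, U=C17): 2 rows → {P,R} = (W77, H25), (W77, H25) ✓
(S=4, U=C17): 1 row → {P,R} = (W65, H54) ✓
(S=3, U=C70): 1 row → {P,R} = (W38, H52) ✓
(S=1, U=C70): 1 row → {P,R} = (W77, H52) ✓
(S=4, U=C70): 1 row → {P,R} = (W28, H14) ✓
(S=1, U=C53): 2 rows → {P,R} takes values {(W20, H44), (W38, H68)} — violation
Two rows agree on SU but differ on PR, so SU → PR does not hold.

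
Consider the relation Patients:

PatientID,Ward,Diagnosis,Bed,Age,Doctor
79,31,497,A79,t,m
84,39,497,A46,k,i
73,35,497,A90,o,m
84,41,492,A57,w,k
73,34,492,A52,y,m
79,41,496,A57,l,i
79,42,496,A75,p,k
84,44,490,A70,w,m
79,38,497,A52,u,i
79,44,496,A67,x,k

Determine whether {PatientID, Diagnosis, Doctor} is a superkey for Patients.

Two distinct rows share (PatientID=79, Diagnosis=496, Doctor=k), so {PatientID, Diagnosis, Doctor} does not determine every attribute — not a superkey.

No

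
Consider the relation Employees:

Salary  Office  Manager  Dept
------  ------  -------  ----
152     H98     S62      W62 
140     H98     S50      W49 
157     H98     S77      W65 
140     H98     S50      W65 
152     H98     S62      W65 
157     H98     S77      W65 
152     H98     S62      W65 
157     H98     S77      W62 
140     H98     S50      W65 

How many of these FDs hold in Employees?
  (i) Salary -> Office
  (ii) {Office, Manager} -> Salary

(i) Salary -> Office: every LHS value maps to a single RHS value — holds.
(ii) {Office, Manager} -> Salary: every LHS value maps to a single RHS value — holds.
2 of the 2 dependencies hold.

2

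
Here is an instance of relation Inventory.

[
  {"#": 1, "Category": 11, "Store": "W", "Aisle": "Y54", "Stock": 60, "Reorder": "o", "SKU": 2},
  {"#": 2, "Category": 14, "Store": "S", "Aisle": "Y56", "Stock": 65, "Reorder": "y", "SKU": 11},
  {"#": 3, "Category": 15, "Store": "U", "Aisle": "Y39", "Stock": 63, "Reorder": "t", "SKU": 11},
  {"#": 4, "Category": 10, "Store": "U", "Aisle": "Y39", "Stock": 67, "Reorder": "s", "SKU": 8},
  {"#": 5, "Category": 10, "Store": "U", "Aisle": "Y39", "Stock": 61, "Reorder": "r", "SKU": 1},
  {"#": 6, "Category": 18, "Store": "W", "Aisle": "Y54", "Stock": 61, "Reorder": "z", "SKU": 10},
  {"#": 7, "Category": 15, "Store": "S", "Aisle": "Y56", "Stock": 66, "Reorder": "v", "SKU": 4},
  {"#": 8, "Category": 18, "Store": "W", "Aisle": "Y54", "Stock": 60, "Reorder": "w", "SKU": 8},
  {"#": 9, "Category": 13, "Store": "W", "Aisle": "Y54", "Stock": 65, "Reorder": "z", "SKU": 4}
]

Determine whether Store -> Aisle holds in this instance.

Yes

Store=W: rows 1, 6, 8, 9 → Aisle = Y54, Y54, Y54, Y54 ✓
Store=S: rows 2, 7 → Aisle = Y56, Y56 ✓
Store=U: rows 3, 4, 5 → Aisle = Y39, Y39, Y39 ✓
Every Store value is associated with a single Aisle value, so Store -> Aisle holds.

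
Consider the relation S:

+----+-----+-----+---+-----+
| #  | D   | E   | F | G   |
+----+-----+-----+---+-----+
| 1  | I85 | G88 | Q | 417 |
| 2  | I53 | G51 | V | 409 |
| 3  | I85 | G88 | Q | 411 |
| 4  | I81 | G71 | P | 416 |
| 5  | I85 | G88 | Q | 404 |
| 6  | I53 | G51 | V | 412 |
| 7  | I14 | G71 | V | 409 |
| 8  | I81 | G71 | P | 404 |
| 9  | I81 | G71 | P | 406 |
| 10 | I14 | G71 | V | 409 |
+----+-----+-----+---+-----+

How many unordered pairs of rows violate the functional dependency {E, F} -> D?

(E=G88, F=Q): all 3 rows agree on D — 0 pairs.
(E=G51, F=V): all 2 rows agree on D — 0 pairs.
(E=G71, F=P): all 3 rows agree on D — 0 pairs.
(E=G71, F=V): all 2 rows agree on D — 0 pairs.

0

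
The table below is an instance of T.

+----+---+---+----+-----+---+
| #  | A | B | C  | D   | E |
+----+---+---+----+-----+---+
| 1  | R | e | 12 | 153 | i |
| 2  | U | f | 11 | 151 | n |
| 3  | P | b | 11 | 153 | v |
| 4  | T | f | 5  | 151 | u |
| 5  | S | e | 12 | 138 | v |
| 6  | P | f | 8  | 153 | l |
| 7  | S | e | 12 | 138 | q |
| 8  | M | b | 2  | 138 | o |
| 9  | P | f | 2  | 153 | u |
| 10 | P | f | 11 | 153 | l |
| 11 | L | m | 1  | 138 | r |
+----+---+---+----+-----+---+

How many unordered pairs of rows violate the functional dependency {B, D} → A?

(B=f, D=151): violating pairs (2,4) — 1 pair.
(B=e, D=138): all 2 rows agree on A — 0 pairs.
(B=f, D=153): all 3 rows agree on A — 0 pairs.

1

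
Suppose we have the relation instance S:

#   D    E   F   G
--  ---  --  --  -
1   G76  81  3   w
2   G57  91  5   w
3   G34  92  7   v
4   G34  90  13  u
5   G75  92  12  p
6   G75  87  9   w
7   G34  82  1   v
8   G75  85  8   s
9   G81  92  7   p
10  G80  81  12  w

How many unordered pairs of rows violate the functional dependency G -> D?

7

G=w: violating pairs (1,2), (1,6), (1,10), (2,6), (2,10), (6,10) — 6 pairs.
G=v: all 2 rows agree on D — 0 pairs.
G=p: violating pairs (5,9) — 1 pair.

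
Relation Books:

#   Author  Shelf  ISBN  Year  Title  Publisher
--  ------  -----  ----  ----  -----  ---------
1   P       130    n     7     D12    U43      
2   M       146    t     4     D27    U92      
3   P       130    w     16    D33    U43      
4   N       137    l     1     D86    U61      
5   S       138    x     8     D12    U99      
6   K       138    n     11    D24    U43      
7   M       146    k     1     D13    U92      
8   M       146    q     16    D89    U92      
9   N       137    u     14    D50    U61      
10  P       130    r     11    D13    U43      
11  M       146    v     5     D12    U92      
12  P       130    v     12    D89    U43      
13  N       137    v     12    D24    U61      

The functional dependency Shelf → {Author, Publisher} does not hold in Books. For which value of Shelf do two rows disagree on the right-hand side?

Shelf=130: rows 1, 3, 10, 12 → {Author,Publisher} = (P, U43), (P, U43), (P, U43), (P, U43) ✓
Shelf=146: rows 2, 7, 8, 11 → {Author,Publisher} = (M, U92), (M, U92), (M, U92), (M, U92) ✓
Shelf=137: rows 4, 9, 13 → {Author,Publisher} = (N, U61), (N, U61), (N, U61) ✓
Shelf=138: rows 5, 6 → {Author,Publisher} takes values {(S, U99), (K, U43)} — violation
The only Shelf value with inconsistent RHS is Shelf=138.

138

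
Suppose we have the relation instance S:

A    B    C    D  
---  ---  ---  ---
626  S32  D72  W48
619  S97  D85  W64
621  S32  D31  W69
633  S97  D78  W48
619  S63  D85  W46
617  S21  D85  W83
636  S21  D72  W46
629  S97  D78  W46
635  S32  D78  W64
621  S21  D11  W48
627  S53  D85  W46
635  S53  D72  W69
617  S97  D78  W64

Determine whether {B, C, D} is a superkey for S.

Yes

All 13 rows have distinct {B, C, D} values, so {B, C, D} → (all attributes) holds and {B, C, D} is a superkey.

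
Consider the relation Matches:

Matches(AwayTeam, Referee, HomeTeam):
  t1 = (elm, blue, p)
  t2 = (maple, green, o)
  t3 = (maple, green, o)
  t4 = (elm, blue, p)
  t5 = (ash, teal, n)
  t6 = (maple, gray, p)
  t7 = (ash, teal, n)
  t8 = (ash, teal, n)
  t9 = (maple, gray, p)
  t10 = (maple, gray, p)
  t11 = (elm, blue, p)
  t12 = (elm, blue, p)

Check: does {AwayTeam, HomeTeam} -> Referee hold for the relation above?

Yes

(AwayTeam=elm, HomeTeam=p): rows 1, 4, 11, 12 → Referee = blue, blue, blue, blue ✓
(AwayTeam=maple, HomeTeam=o): rows 2, 3 → Referee = green, green ✓
(AwayTeam=ash, HomeTeam=n): rows 5, 7, 8 → Referee = teal, teal, teal ✓
(AwayTeam=maple, HomeTeam=p): rows 6, 9, 10 → Referee = gray, gray, gray ✓
Every {AwayTeam, HomeTeam} value is associated with a single Referee value, so {AwayTeam, HomeTeam} -> Referee holds.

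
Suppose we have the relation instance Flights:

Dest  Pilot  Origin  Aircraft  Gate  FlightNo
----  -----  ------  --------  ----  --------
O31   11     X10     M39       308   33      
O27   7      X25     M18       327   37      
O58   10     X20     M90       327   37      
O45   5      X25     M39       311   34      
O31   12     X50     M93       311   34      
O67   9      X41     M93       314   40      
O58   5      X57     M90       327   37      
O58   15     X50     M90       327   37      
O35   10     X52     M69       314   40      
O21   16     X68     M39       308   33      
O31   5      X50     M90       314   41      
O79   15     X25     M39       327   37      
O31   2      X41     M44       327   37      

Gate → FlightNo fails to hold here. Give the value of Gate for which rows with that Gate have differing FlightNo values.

314

Gate=308: 2 rows → FlightNo = 33, 33 ✓
Gate=327: 6 rows → FlightNo = 37, 37, 37, 37, 37, 37 ✓
Gate=311: 2 rows → FlightNo = 34, 34 ✓
Gate=314: 3 rows → FlightNo takes values {40, 41} — violation
The only Gate value with inconsistent FlightNo is Gate=314.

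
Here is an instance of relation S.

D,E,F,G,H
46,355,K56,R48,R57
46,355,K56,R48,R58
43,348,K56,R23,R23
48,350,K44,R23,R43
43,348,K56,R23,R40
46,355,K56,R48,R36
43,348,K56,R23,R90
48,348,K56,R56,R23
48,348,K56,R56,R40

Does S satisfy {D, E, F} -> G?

Yes

(D=46, E=355, F=K56): 3 rows → G = R48, R48, R48 ✓
(D=43, E=348, F=K56): 3 rows → G = R23, R23, R23 ✓
(D=48, E=350, F=K44): 1 row → G = R23 ✓
(D=48, E=348, F=K56): 2 rows → G = R56, R56 ✓
Every {D, E, F} value is associated with a single G value, so {D, E, F} -> G holds.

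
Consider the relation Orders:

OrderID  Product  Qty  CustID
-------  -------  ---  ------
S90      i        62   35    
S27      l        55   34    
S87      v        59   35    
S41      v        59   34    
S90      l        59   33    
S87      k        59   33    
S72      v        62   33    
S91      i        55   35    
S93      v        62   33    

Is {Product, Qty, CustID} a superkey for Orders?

No

Two distinct rows share (Product=v, Qty=62, CustID=33), so {Product, Qty, CustID} does not determine every attribute — not a superkey.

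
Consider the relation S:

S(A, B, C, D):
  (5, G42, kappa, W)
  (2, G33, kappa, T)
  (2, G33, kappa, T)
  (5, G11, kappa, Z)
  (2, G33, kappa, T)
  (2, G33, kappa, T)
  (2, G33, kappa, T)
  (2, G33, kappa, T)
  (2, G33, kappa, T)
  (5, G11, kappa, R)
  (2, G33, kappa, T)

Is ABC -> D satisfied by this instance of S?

(A=5, B=G42, C=kappa): 1 row → D = W ✓
(A=2, B=G33, C=kappa): 8 rows → D = T, T, T, T, T, T, T, T ✓
(A=5, B=G11, C=kappa): 2 rows → D takes values {Z, R} — violation
Two rows agree on ABC but differ on D, so ABC -> D does not hold.

No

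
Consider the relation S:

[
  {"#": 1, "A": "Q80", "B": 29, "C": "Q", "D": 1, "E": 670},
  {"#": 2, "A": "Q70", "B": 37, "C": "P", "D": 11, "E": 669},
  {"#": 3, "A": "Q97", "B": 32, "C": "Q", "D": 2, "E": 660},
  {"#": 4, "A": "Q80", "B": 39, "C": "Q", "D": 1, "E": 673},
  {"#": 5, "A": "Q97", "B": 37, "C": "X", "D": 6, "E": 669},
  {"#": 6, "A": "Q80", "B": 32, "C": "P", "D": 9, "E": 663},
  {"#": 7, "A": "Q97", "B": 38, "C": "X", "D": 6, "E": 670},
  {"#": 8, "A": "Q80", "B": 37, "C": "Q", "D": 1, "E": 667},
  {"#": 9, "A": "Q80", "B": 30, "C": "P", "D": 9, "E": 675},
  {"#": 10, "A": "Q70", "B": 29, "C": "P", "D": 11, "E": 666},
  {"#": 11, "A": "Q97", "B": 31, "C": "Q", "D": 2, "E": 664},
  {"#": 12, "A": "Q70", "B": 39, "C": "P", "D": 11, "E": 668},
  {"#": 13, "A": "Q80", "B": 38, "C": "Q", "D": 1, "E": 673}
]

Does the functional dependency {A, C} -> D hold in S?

(A=Q80, C=Q): rows 1, 4, 8, 13 → D = 1, 1, 1, 1 ✓
(A=Q70, C=P): rows 2, 10, 12 → D = 11, 11, 11 ✓
(A=Q97, C=Q): rows 3, 11 → D = 2, 2 ✓
(A=Q97, C=X): rows 5, 7 → D = 6, 6 ✓
(A=Q80, C=P): rows 6, 9 → D = 9, 9 ✓
Every {A, C} value is associated with a single D value, so {A, C} -> D holds.

Yes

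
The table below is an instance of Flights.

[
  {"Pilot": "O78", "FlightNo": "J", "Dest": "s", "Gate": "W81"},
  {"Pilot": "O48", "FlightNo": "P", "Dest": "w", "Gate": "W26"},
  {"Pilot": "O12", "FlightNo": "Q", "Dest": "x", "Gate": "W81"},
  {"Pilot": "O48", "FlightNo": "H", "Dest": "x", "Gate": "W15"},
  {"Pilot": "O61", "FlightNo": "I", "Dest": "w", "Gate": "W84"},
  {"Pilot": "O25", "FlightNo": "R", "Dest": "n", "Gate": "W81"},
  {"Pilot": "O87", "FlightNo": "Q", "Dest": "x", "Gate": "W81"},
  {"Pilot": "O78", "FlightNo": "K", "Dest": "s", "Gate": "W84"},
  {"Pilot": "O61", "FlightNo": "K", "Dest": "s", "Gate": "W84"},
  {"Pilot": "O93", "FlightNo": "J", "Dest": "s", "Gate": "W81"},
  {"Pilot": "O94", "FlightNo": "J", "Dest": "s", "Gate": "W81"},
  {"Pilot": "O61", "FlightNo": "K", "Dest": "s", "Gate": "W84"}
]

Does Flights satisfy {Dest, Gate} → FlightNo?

(Dest=s, Gate=W81): 3 rows → FlightNo = J, J, J ✓
(Dest=w, Gate=W26): 1 row → FlightNo = P ✓
(Dest=x, Gate=W81): 2 rows → FlightNo = Q, Q ✓
(Dest=x, Gate=W15): 1 row → FlightNo = H ✓
(Dest=w, Gate=W84): 1 row → FlightNo = I ✓
(Dest=n, Gate=W81): 1 row → FlightNo = R ✓
(Dest=s, Gate=W84): 3 rows → FlightNo = K, K, K ✓
Every {Dest, Gate} value is associated with a single FlightNo value, so {Dest, Gate} → FlightNo holds.

Yes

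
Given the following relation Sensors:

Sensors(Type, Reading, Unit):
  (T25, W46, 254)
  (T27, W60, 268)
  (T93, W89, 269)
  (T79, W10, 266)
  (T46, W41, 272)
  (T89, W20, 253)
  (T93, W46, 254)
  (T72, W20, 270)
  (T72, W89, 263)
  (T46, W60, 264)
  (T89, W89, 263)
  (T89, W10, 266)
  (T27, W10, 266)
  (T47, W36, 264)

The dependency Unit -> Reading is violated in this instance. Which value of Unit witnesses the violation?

Unit=254: 2 rows → Reading = W46, W46 ✓
Unit=268: 1 row → Reading = W60 ✓
Unit=269: 1 row → Reading = W89 ✓
Unit=266: 3 rows → Reading = W10, W10, W10 ✓
Unit=272: 1 row → Reading = W41 ✓
Unit=253: 1 row → Reading = W20 ✓
Unit=270: 1 row → Reading = W20 ✓
Unit=263: 2 rows → Reading = W89, W89 ✓
Unit=264: 2 rows → Reading takes values {W60, W36} — violation
The only Unit value with inconsistent Reading is Unit=264.

264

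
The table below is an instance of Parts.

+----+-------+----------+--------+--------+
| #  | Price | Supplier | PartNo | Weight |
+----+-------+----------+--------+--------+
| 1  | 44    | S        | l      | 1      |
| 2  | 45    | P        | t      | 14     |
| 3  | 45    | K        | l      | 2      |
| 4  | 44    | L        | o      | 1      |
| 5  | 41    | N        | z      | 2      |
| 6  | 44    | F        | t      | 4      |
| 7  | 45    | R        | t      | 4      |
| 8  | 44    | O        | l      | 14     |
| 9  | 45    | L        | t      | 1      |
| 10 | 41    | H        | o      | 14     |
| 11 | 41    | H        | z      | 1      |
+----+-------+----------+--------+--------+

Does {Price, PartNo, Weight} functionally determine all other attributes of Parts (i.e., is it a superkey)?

Yes

All 11 rows have distinct {Price, PartNo, Weight} values, so {Price, PartNo, Weight} → (all attributes) holds and {Price, PartNo, Weight} is a superkey.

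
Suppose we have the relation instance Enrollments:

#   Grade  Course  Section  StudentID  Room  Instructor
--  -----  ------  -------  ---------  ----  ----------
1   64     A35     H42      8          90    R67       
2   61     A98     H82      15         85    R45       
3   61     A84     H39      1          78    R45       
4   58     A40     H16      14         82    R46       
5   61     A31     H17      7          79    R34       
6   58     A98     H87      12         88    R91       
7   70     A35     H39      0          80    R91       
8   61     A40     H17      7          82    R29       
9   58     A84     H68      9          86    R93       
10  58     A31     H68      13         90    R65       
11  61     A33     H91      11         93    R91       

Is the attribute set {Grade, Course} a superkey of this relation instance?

All 11 rows have distinct {Grade, Course} values, so {Grade, Course} → (all attributes) holds and {Grade, Course} is a superkey.

Yes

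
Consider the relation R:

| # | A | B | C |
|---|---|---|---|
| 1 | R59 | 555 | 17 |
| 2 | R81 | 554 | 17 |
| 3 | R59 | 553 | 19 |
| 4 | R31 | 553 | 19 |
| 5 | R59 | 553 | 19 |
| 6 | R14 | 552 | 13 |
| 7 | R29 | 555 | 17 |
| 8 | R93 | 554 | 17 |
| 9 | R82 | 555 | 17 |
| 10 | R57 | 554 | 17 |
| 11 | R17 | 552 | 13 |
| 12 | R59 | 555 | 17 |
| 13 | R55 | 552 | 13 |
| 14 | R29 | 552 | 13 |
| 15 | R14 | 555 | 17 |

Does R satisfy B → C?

B=555: rows 1, 7, 9, 12, 15 → C = 17, 17, 17, 17, 17 ✓
B=554: rows 2, 8, 10 → C = 17, 17, 17 ✓
B=553: rows 3, 4, 5 → C = 19, 19, 19 ✓
B=552: rows 6, 11, 13, 14 → C = 13, 13, 13, 13 ✓
Every B value is associated with a single C value, so B → C holds.

Yes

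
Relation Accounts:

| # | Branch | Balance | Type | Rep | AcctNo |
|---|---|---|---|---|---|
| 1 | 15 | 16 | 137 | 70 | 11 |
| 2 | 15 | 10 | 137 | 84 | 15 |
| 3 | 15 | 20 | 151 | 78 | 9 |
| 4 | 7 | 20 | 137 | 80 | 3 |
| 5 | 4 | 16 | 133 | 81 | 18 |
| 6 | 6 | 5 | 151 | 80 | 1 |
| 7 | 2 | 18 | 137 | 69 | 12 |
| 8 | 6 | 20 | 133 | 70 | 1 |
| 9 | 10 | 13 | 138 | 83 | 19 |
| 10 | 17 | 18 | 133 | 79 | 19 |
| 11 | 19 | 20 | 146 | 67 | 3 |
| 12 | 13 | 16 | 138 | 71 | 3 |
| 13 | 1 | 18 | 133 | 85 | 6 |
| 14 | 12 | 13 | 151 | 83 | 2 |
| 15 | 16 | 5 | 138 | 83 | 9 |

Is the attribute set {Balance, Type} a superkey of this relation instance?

Rows 10 and 13 have the same {Balance, Type} value (Balance=18, Type=133) but are distinct tuples, so {Balance, Type} does not determine every attribute — not a superkey.

No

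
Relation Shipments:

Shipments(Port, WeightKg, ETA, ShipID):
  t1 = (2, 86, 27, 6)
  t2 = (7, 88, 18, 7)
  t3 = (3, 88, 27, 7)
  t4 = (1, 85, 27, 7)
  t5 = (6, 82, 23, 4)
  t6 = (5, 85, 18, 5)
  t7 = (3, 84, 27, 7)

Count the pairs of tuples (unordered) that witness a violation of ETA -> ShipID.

ETA=27: violating pairs (1,3), (1,4), (1,7) — 3 pairs.
ETA=18: violating pairs (2,6) — 1 pair.

4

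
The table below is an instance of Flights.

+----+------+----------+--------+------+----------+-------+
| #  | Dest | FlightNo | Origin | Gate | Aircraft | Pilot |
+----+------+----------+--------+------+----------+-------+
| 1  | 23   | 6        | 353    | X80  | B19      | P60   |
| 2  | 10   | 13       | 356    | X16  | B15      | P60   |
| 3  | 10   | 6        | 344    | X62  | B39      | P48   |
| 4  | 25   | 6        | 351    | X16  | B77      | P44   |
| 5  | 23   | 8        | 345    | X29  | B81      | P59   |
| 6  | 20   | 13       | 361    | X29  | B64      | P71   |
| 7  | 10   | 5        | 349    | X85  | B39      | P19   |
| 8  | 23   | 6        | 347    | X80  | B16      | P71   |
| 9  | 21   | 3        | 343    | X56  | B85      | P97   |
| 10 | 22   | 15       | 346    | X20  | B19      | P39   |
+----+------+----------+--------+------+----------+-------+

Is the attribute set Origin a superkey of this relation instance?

All 10 rows have distinct Origin values, so Origin → (all attributes) holds and Origin is a superkey.

Yes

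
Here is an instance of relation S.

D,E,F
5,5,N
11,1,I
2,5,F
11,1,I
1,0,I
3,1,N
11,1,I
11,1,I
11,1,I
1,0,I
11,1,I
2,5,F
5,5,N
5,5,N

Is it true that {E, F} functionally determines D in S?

(E=5, F=N): 3 rows → D = 5, 5, 5 ✓
(E=1, F=I): 6 rows → D = 11, 11, 11, 11, 11, 11 ✓
(E=5, F=F): 2 rows → D = 2, 2 ✓
(E=0, F=I): 2 rows → D = 1, 1 ✓
(E=1, F=N): 1 row → D = 3 ✓
Every {E, F} value is associated with a single D value, so {E, F} → D holds.

Yes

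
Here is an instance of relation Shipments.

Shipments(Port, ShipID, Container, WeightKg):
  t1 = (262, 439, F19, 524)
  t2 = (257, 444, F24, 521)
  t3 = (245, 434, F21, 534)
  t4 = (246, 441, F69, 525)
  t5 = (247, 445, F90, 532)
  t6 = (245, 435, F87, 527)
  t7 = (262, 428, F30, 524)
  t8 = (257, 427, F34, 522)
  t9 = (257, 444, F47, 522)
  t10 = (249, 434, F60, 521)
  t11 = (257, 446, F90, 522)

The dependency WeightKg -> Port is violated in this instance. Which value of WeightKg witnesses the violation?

WeightKg=524: rows 1, 7 → Port = 262, 262 ✓
WeightKg=521: rows 2, 10 → Port takes values {257, 249} — violation
WeightKg=534: row 3 → Port = 245 ✓
WeightKg=525: row 4 → Port = 246 ✓
WeightKg=532: row 5 → Port = 247 ✓
WeightKg=527: row 6 → Port = 245 ✓
WeightKg=522: rows 8, 9, 11 → Port = 257, 257, 257 ✓
The only WeightKg value with inconsistent Port is WeightKg=521.

521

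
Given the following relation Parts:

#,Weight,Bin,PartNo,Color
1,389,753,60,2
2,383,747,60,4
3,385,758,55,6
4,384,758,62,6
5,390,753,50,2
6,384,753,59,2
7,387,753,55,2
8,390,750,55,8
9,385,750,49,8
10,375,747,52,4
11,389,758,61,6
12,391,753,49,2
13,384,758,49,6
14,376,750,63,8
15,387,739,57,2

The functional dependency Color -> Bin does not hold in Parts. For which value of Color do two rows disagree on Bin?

Color=2: rows 1, 5, 6, 7, 12, 15 → Bin takes values {753, 739} — violation
Color=4: rows 2, 10 → Bin = 747, 747 ✓
Color=6: rows 3, 4, 11, 13 → Bin = 758, 758, 758, 758 ✓
Color=8: rows 8, 9, 14 → Bin = 750, 750, 750 ✓
The only Color value with inconsistent Bin is Color=2.

2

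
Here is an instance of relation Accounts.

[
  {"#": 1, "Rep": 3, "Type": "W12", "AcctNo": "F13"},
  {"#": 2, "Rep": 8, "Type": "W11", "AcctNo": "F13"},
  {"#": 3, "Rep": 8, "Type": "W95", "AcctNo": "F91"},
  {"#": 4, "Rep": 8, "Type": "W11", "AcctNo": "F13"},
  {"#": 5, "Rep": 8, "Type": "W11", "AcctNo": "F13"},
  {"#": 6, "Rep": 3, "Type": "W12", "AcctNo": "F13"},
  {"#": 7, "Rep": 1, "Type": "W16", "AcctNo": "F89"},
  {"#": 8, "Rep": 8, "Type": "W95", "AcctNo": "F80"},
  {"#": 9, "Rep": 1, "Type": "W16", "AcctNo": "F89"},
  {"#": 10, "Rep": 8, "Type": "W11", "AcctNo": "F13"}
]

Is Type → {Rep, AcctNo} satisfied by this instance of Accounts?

Type=W12: rows 1, 6 → {Rep,AcctNo} = (3, F13), (3, F13) ✓
Type=W11: rows 2, 4, 5, 10 → {Rep,AcctNo} = (8, F13), (8, F13), (8, F13), (8, F13) ✓
Type=W95: rows 3, 8 → {Rep,AcctNo} takes values {(8, F91), (8, F80)} — violation
Type=W16: rows 7, 9 → {Rep,AcctNo} = (1, F89), (1, F89) ✓
Two rows agree on Type but differ on {Rep, AcctNo}, so Type → {Rep, AcctNo} does not hold.

No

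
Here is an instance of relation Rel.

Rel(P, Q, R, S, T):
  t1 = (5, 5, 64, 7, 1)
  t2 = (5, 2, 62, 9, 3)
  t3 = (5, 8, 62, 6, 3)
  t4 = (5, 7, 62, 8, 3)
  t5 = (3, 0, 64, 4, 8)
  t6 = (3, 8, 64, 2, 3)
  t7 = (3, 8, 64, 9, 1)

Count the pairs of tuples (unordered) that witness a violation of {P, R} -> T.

(P=5, R=62): all 3 rows agree on T — 0 pairs.
(P=3, R=64): violating pairs (5,6), (5,7), (6,7) — 3 pairs.

3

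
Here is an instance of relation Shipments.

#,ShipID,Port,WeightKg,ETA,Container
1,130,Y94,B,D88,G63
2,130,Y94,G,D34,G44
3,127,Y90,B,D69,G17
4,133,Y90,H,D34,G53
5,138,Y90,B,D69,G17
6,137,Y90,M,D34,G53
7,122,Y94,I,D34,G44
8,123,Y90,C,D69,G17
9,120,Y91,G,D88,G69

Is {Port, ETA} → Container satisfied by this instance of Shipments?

Yes

(Port=Y94, ETA=D88): row 1 → Container = G63 ✓
(Port=Y94, ETA=D34): rows 2, 7 → Container = G44, G44 ✓
(Port=Y90, ETA=D69): rows 3, 5, 8 → Container = G17, G17, G17 ✓
(Port=Y90, ETA=D34): rows 4, 6 → Container = G53, G53 ✓
(Port=Y91, ETA=D88): row 9 → Container = G69 ✓
Every {Port, ETA} value is associated with a single Container value, so {Port, ETA} → Container holds.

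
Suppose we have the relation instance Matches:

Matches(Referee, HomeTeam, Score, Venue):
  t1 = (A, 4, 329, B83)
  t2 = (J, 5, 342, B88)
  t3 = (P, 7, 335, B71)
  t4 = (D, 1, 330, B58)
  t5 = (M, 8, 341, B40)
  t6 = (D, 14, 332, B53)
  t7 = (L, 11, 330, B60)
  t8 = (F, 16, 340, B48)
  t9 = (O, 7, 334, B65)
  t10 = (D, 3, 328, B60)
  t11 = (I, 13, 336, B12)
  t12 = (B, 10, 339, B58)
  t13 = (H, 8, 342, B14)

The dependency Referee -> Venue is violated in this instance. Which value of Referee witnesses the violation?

D

Referee=A: row 1 → Venue = B83 ✓
Referee=J: row 2 → Venue = B88 ✓
Referee=P: row 3 → Venue = B71 ✓
Referee=D: rows 4, 6, 10 → Venue takes values {B58, B53, B60} — violation
Referee=M: row 5 → Venue = B40 ✓
Referee=L: row 7 → Venue = B60 ✓
Referee=F: row 8 → Venue = B48 ✓
Referee=O: row 9 → Venue = B65 ✓
Referee=I: row 11 → Venue = B12 ✓
Referee=B: row 12 → Venue = B58 ✓
Referee=H: row 13 → Venue = B14 ✓
The only Referee value with inconsistent Venue is Referee=D.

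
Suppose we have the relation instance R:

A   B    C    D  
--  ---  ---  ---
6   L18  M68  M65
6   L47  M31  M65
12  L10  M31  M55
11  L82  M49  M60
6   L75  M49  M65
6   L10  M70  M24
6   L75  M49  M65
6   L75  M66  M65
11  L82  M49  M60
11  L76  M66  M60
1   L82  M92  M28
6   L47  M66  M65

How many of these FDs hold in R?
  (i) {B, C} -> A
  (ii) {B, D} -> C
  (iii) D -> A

2

(i) {B, C} -> A: every LHS value maps to a single RHS value — holds.
(ii) {B, D} -> C: (B=L47, D=M65): 2 rows → C takes values {M31, M66} — violation; (B=L75, D=M65): 3 rows → C takes values {M49, M66} — violation — fails.
(iii) D -> A: every LHS value maps to a single RHS value — holds.
2 of the 3 dependencies hold.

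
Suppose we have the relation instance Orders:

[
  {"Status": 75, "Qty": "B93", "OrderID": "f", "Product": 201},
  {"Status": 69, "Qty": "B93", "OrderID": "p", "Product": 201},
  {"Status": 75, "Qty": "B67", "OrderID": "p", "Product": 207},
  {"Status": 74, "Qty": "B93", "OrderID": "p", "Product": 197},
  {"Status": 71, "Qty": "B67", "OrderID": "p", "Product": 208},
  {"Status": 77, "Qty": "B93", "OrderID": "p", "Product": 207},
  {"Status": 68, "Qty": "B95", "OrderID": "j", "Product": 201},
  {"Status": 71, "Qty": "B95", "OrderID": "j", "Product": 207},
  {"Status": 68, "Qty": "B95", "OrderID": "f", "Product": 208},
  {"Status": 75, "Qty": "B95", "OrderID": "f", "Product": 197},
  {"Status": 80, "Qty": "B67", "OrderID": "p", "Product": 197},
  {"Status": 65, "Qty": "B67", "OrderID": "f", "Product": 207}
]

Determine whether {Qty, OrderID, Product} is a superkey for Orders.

All 12 rows have distinct {Qty, OrderID, Product} values, so {Qty, OrderID, Product} → (all attributes) holds and {Qty, OrderID, Product} is a superkey.

Yes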